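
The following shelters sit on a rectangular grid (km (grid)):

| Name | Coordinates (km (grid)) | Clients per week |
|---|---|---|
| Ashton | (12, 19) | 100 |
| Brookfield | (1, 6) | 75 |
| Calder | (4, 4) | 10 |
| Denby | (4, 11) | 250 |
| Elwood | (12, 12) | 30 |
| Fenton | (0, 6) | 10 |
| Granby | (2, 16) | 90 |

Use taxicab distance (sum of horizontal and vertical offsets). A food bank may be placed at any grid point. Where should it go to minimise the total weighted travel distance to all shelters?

Manhattan distance separates: Σwᵢ(|x−xᵢ|+|y−yᵢ|) = Σwᵢ|x−xᵢ| + Σwᵢ|y−yᵢ|, so x and y are optimised independently as 1-D weighted medians.
Total weight W = 565; half = 282.5.
x-coordinate, sorted with cumulative weight:
  x=0 (Fenton, w=10) cum 10
  x=1 (Brookfield, w=75) cum 85
  x=2 (Granby, w=90) cum 175
  x=4 (Calder, w=10) cum 185
  x=4 (Denby, w=250) cum 435  ← median
  x=12 (Ashton, w=100) cum 535
  x=12 (Elwood, w=30) cum 565
⇒ x* = 4
y-coordinate, sorted with cumulative weight:
  y=4 (Calder, w=10) cum 10
  y=6 (Brookfield, w=75) cum 85
  y=6 (Fenton, w=10) cum 95
  y=11 (Denby, w=250) cum 345  ← median
  y=12 (Elwood, w=30) cum 375
  y=16 (Granby, w=90) cum 465
  y=19 (Ashton, w=100) cum 565
⇒ y* = 11

(4, 11)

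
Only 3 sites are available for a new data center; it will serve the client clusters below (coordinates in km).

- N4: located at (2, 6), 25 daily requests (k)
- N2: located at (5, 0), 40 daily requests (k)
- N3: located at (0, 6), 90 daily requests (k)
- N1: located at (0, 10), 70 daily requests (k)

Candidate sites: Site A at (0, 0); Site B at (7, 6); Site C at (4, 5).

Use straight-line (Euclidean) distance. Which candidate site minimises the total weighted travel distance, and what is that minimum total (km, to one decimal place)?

Site C, total 1079.2 km

Total weighted distance at each candidate:
  Site A (0, 0): total = 1598.1
  Site B (7, 6): total = 1572.3
  Site C (4, 5): total = 1079.2
Minimum is at Site C with total 1079.2 km.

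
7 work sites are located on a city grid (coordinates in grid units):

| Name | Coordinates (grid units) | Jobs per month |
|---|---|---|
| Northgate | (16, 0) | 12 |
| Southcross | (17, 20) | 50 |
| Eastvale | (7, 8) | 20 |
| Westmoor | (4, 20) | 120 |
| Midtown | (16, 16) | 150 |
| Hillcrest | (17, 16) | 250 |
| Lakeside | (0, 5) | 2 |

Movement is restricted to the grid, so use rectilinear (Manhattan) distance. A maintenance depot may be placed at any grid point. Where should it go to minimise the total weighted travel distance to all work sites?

(16, 16)

Manhattan distance separates: Σwᵢ(|x−xᵢ|+|y−yᵢ|) = Σwᵢ|x−xᵢ| + Σwᵢ|y−yᵢ|, so x and y are optimised independently as 1-D weighted medians.
Total weight W = 604; half = 302.
x-coordinate, sorted with cumulative weight:
  x=0 (Lakeside, w=2) cum 2
  x=4 (Westmoor, w=120) cum 122
  x=7 (Eastvale, w=20) cum 142
  x=16 (Northgate, w=12) cum 154
  x=16 (Midtown, w=150) cum 304  ← median
  x=17 (Southcross, w=50) cum 354
  x=17 (Hillcrest, w=250) cum 604
⇒ x* = 16
y-coordinate, sorted with cumulative weight:
  y=0 (Northgate, w=12) cum 12
  y=5 (Lakeside, w=2) cum 14
  y=8 (Eastvale, w=20) cum 34
  y=16 (Midtown, w=150) cum 184
  y=16 (Hillcrest, w=250) cum 434  ← median
  y=20 (Southcross, w=50) cum 484
  y=20 (Westmoor, w=120) cum 604
⇒ y* = 16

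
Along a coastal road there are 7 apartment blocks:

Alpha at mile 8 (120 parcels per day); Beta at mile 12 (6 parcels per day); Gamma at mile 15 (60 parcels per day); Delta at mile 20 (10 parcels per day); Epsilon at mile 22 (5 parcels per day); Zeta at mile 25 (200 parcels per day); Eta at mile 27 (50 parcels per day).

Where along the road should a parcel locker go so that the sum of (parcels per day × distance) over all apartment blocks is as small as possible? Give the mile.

For a sum of weighted absolute distances on a line, the optimum is the weighted median (not the mean). Total weight W = 451; half-weight = 225.5.
Sort by position and accumulate weight:
  mile 8 (Alpha, w=120) → cum 120
  mile 12 (Beta, w=6) → cum 126
  mile 15 (Gamma, w=60) → cum 186
  mile 20 (Delta, w=10) → cum 196
  mile 22 (Epsilon, w=5) → cum 201
  mile 25 (Zeta, w=200) → cum 401  ≥ 225.5 → median here
  mile 27 (Eta, w=50) → cum 451
Optimal location: mile 25.

x = 25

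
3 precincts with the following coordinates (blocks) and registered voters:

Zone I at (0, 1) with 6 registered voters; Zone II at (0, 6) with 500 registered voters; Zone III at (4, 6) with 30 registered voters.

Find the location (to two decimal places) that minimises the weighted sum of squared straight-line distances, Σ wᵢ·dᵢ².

The minimiser of Σwᵢ‖p−pᵢ‖² is the weighted centroid p* = (Σwᵢpᵢ)/(Σwᵢ).
Σwᵢ = 536.
Σwᵢxᵢ = 6·0 + 500·0 + 30·4 = 120.
Σwᵢyᵢ = 6·1 + 500·6 + 30·6 = 3186.
x* = 120/536 = 0.22, y* = 3186/536 = 5.94.

(0.22, 5.94)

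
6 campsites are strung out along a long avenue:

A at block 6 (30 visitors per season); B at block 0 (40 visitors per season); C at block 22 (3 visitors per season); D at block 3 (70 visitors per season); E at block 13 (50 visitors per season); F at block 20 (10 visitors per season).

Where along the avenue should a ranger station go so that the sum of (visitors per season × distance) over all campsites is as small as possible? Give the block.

x = 3

For a sum of weighted absolute distances on a line, the optimum is the weighted median (not the mean). Total weight W = 203; half-weight = 101.5.
Sort by position and accumulate weight:
  block 0 (B, w=40) → cum 40
  block 3 (D, w=70) → cum 110  ≥ 101.5 → median here
  block 6 (A, w=30) → cum 140
  block 13 (E, w=50) → cum 190
  block 20 (F, w=10) → cum 200
  block 22 (C, w=3) → cum 203
Optimal location: block 3.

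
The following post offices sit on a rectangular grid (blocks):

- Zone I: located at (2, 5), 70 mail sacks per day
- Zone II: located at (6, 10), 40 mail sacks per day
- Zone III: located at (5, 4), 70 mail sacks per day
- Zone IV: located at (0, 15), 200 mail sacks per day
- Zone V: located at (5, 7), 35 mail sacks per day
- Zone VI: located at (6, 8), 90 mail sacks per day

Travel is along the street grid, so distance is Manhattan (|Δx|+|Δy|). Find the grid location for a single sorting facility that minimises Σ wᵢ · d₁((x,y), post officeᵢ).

(2, 8)

Manhattan distance separates: Σwᵢ(|x−xᵢ|+|y−yᵢ|) = Σwᵢ|x−xᵢ| + Σwᵢ|y−yᵢ|, so x and y are optimised independently as 1-D weighted medians.
Total weight W = 505; half = 252.5.
x-coordinate, sorted with cumulative weight:
  x=0 (Zone IV, w=200) cum 200
  x=2 (Zone I, w=70) cum 270  ← median
  x=5 (Zone III, w=70) cum 340
  x=5 (Zone V, w=35) cum 375
  x=6 (Zone II, w=40) cum 415
  x=6 (Zone VI, w=90) cum 505
⇒ x* = 2
y-coordinate, sorted with cumulative weight:
  y=4 (Zone III, w=70) cum 70
  y=5 (Zone I, w=70) cum 140
  y=7 (Zone V, w=35) cum 175
  y=8 (Zone VI, w=90) cum 265  ← median
  y=10 (Zone II, w=40) cum 305
  y=15 (Zone IV, w=200) cum 505
⇒ y* = 8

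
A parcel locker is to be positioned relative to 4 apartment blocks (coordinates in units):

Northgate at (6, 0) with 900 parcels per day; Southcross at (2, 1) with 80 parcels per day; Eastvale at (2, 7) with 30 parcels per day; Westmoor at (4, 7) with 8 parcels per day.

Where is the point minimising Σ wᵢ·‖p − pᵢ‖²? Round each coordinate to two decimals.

(5.55, 0.34)

The minimiser of Σwᵢ‖p−pᵢ‖² is the weighted centroid p* = (Σwᵢpᵢ)/(Σwᵢ).
Σwᵢ = 1018.
Σwᵢxᵢ = 900·6 + 80·2 + 30·2 + 8·4 = 5652.
Σwᵢyᵢ = 900·0 + 80·1 + 30·7 + 8·7 = 346.
x* = 5652/1018 = 5.55, y* = 346/1018 = 0.34.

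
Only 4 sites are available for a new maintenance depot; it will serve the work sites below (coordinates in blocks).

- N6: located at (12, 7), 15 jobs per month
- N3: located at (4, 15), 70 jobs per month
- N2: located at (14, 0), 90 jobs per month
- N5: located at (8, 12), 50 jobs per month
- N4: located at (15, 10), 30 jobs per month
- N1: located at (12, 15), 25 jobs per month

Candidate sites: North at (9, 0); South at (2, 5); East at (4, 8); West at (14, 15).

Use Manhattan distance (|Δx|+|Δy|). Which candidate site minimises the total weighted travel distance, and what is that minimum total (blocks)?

West, total 2880 blocks

Total weighted distance at each candidate:
  North (9, 0): total = 3580
  South (2, 5): total = 4240
  East (4, 8): total = 3410
  West (14, 15): total = 2880
Minimum is at West with total 2880 blocks.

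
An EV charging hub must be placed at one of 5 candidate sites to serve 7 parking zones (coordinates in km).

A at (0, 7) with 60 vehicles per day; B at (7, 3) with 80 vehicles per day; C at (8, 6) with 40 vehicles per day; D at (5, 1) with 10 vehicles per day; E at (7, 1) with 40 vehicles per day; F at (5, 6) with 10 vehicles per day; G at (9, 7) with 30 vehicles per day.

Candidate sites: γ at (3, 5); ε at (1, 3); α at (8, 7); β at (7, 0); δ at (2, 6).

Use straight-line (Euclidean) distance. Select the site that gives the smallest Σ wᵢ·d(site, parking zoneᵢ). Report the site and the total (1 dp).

α, total 1221.9 km

Total weighted distance at each candidate:
  γ (3, 5): total = 1261.2
  ε (1, 3): total = 1648.0
  α (8, 7): total = 1221.9
  β (7, 0): total = 1421.3
  δ (2, 6): total = 1423.9
Minimum is at α with total 1221.9 km.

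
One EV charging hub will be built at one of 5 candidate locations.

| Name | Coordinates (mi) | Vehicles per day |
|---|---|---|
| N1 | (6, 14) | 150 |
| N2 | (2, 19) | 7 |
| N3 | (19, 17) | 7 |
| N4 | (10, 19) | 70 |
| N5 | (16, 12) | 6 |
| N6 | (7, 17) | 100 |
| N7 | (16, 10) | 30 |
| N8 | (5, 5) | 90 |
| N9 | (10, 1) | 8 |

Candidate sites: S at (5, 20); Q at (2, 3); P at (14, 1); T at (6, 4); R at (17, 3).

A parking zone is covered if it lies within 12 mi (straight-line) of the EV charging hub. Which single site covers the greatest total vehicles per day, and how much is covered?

S, covering 327

Coverage radius r = 12 mi; a point is covered iff (Δx)²+(Δy)² ≤ 12² = 144.
  S (5, 20): covers {N1, N2, N4, N6} → 327
  Q (2, 3): covers {N1, N8, N9} → 248
  P (14, 1): covers {N5, N7, N8, N9} → 134
  T (6, 4): covers {N1, N7, N8, N9} → 278
  R (17, 3): covers {N5, N7, N9} → 44
Maximum coverage at S: 327 vehicles per day.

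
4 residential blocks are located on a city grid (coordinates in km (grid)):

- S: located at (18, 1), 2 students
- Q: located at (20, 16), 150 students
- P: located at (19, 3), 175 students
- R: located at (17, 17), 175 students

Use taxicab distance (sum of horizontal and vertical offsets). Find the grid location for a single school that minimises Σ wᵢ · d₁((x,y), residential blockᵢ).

(19, 16)

Manhattan distance separates: Σwᵢ(|x−xᵢ|+|y−yᵢ|) = Σwᵢ|x−xᵢ| + Σwᵢ|y−yᵢ|, so x and y are optimised independently as 1-D weighted medians.
Total weight W = 502; half = 251.
x-coordinate, sorted with cumulative weight:
  x=17 (R, w=175) cum 175
  x=18 (S, w=2) cum 177
  x=19 (P, w=175) cum 352  ← median
  x=20 (Q, w=150) cum 502
⇒ x* = 19
y-coordinate, sorted with cumulative weight:
  y=1 (S, w=2) cum 2
  y=3 (P, w=175) cum 177
  y=16 (Q, w=150) cum 327  ← median
  y=17 (R, w=175) cum 502
⇒ y* = 16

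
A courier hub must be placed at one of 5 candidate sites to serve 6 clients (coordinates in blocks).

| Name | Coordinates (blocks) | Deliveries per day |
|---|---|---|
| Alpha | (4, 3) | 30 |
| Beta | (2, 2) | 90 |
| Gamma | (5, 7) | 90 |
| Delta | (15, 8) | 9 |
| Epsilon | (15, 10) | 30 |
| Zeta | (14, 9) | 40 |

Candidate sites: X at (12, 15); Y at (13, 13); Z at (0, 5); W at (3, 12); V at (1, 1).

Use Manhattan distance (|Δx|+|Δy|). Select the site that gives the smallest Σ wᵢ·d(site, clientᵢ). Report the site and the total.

Total weighted distance at each candidate:
  X (12, 15): total = 4670
  Y (13, 13): total = 4223
  Z (0, 5): total = 2742
  W (3, 12): total = 3044
  V (1, 1): total = 2949
Minimum is at Z with total 2742 blocks.

Z, total 2742 blocks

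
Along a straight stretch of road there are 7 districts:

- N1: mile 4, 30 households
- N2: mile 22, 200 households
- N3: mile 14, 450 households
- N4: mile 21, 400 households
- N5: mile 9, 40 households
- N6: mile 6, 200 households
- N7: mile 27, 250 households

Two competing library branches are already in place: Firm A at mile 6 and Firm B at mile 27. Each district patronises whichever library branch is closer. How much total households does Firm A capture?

The indifferent point is the midpoint (6+27)/2 = 16.5; districts left of it (closer to Firm A at 6) go to Firm A, those right go to Firm B.
  N1 at 4 (w=30) → Firm A
  N6 at 6 (w=200) → Firm A
  N5 at 9 (w=40) → Firm A
  N3 at 14 (w=450) → Firm A
  N4 at 21 (w=400) → Firm B
  N2 at 22 (w=200) → Firm B
  N7 at 27 (w=250) → Firm B
Firm A captures 720; Firm B captures 850.

720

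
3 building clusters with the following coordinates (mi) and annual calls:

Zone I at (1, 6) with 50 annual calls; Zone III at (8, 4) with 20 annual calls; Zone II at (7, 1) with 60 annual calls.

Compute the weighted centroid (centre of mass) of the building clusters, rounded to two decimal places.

The minimiser of Σwᵢ‖p−pᵢ‖² is the weighted centroid p* = (Σwᵢpᵢ)/(Σwᵢ).
Σwᵢ = 130.
Σwᵢxᵢ = 50·1 + 20·8 + 60·7 = 630.
Σwᵢyᵢ = 50·6 + 20·4 + 60·1 = 440.
x* = 630/130 = 4.85, y* = 440/130 = 3.38.

(4.85, 3.38)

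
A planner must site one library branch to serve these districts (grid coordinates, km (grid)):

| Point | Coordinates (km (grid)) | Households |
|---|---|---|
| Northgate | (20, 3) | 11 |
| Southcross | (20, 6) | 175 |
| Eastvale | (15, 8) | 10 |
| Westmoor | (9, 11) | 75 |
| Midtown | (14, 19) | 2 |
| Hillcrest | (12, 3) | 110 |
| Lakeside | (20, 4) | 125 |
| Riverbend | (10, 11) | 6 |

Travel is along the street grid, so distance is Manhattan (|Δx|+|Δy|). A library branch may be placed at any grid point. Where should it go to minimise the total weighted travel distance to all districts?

(20, 6)

Manhattan distance separates: Σwᵢ(|x−xᵢ|+|y−yᵢ|) = Σwᵢ|x−xᵢ| + Σwᵢ|y−yᵢ|, so x and y are optimised independently as 1-D weighted medians.
Total weight W = 514; half = 257.
x-coordinate, sorted with cumulative weight:
  x=9 (Westmoor, w=75) cum 75
  x=10 (Riverbend, w=6) cum 81
  x=12 (Hillcrest, w=110) cum 191
  x=14 (Midtown, w=2) cum 193
  x=15 (Eastvale, w=10) cum 203
  x=20 (Northgate, w=11) cum 214
  x=20 (Southcross, w=175) cum 389  ← median
  x=20 (Lakeside, w=125) cum 514
⇒ x* = 20
y-coordinate, sorted with cumulative weight:
  y=3 (Northgate, w=11) cum 11
  y=3 (Hillcrest, w=110) cum 121
  y=4 (Lakeside, w=125) cum 246
  y=6 (Southcross, w=175) cum 421  ← median
  y=8 (Eastvale, w=10) cum 431
  y=11 (Westmoor, w=75) cum 506
  y=11 (Riverbend, w=6) cum 512
  y=19 (Midtown, w=2) cum 514
⇒ y* = 6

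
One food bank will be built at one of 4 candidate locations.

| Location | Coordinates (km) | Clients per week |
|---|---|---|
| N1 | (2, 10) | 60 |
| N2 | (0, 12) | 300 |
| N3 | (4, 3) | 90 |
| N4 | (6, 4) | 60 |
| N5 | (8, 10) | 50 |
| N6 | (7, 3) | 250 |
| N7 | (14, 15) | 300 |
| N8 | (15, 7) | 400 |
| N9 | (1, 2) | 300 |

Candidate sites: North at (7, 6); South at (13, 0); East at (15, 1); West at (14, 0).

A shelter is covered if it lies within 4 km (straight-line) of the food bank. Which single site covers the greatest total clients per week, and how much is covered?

North, covering 310

Coverage radius r = 4 km; a point is covered iff (Δx)²+(Δy)² ≤ 4² = 16.
  North (7, 6): covers {N4, N6} → 310
  South (13, 0): covers {none} → 0
  East (15, 1): covers {none} → 0
  West (14, 0): covers {none} → 0
Maximum coverage at North: 310 clients per week.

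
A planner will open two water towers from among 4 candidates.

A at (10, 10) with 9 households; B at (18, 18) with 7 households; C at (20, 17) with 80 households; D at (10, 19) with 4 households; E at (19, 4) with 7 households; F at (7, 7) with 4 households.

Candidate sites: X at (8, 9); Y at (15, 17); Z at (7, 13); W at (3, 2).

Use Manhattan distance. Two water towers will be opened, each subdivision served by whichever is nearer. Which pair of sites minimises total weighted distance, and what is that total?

Evaluate every pair (each demand assigned to the nearer of the two):
  {X, Y}: total = 607
  {Y, Z}: total = 653
  {Y, W}: total = 719
  {X, Z}: total = 1659
  {Z, W}: total = 1712
  {X, W}: total = 1932
Best pair: {X, Y} with total 607.

{X, Y}, total 607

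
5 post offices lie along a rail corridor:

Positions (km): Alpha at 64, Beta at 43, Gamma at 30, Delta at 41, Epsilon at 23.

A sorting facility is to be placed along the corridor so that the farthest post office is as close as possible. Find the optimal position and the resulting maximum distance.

location 43.5, max distance 20.5

The 1-center on a line is the midpoint of the two extreme points: leftmost at 23, rightmost at 64.
Optimal location = (23 + 64)/2 = 43.5; maximum distance = (64 − 23)/2 = 20.5.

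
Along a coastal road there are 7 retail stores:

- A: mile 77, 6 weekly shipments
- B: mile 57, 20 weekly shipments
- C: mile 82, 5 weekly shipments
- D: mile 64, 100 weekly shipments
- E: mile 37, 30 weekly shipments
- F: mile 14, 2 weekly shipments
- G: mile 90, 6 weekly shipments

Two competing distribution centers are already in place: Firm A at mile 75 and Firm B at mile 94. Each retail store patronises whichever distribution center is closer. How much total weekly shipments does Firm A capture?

The indifferent point is the midpoint (75+94)/2 = 84.5; retail stores left of it (closer to Firm A at 75) go to Firm A, those right go to Firm B.
  F at 14 (w=2) → Firm A
  E at 37 (w=30) → Firm A
  B at 57 (w=20) → Firm A
  D at 64 (w=100) → Firm A
  A at 77 (w=6) → Firm A
  C at 82 (w=5) → Firm A
  G at 90 (w=6) → Firm B
Firm A captures 163; Firm B captures 6.

163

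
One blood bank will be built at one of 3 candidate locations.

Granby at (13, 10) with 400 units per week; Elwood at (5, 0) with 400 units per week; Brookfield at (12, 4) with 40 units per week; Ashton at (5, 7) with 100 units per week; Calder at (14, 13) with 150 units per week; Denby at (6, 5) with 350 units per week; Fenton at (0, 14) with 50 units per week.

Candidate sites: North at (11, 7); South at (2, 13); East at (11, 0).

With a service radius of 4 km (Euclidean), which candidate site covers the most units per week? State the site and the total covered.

Coverage radius r = 4 km; a point is covered iff (Δx)²+(Δy)² ≤ 4² = 16.
  North (11, 7): covers {Granby, Brookfield} → 440
  South (2, 13): covers {Fenton} → 50
  East (11, 0): covers {none} → 0
Maximum coverage at North: 440 units per week.

North, covering 440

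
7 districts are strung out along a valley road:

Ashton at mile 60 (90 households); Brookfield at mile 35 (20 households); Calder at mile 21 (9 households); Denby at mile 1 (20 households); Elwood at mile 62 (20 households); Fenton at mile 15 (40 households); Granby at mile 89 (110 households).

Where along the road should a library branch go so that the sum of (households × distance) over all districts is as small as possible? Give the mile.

For a sum of weighted absolute distances on a line, the optimum is the weighted median (not the mean). Total weight W = 309; half-weight = 154.5.
Sort by position and accumulate weight:
  mile 1 (Denby, w=20) → cum 20
  mile 15 (Fenton, w=40) → cum 60
  mile 21 (Calder, w=9) → cum 69
  mile 35 (Brookfield, w=20) → cum 89
  mile 60 (Ashton, w=90) → cum 179  ≥ 154.5 → median here
  mile 62 (Elwood, w=20) → cum 199
  mile 89 (Granby, w=110) → cum 309
Optimal location: mile 60.

x = 60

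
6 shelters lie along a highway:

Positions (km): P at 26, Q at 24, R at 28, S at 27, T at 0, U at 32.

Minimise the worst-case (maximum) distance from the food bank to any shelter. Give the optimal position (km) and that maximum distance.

location 16, max distance 16

The 1-center on a line is the midpoint of the two extreme points: leftmost at 0, rightmost at 32.
Optimal location = (0 + 32)/2 = 16; maximum distance = (32 − 0)/2 = 16.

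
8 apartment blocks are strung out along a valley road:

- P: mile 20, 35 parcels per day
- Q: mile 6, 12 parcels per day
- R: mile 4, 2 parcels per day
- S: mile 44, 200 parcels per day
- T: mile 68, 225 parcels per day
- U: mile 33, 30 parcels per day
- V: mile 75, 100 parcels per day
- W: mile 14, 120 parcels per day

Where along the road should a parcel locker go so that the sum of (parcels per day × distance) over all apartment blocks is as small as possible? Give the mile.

x = 44

For a sum of weighted absolute distances on a line, the optimum is the weighted median (not the mean). Total weight W = 724; half-weight = 362.
Sort by position and accumulate weight:
  mile 4 (R, w=2) → cum 2
  mile 6 (Q, w=12) → cum 14
  mile 14 (W, w=120) → cum 134
  mile 20 (P, w=35) → cum 169
  mile 33 (U, w=30) → cum 199
  mile 44 (S, w=200) → cum 399  ≥ 362 → median here
  mile 68 (T, w=225) → cum 624
  mile 75 (V, w=100) → cum 724
Optimal location: mile 44.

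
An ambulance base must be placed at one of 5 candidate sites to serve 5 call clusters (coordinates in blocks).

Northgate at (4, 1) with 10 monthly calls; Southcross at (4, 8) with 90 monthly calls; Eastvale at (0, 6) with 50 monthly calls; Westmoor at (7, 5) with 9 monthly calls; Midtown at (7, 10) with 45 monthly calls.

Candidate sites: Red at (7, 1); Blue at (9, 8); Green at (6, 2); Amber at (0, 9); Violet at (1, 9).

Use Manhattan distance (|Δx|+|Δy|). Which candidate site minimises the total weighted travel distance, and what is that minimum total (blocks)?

Violet, total 1075 blocks

Total weighted distance at each candidate:
  Red (7, 1): total = 1971
  Blue (9, 8): total = 1345
  Green (6, 2): total = 1691
  Amber (0, 9): total = 1179
  Violet (1, 9): total = 1075
Minimum is at Violet with total 1075 blocks.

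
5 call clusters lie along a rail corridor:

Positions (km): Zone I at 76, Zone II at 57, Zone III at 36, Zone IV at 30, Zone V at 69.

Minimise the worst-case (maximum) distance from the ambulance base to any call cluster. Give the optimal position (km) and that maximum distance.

location 53, max distance 23

The 1-center on a line is the midpoint of the two extreme points: leftmost at 30, rightmost at 76.
Optimal location = (30 + 76)/2 = 53; maximum distance = (76 − 30)/2 = 23.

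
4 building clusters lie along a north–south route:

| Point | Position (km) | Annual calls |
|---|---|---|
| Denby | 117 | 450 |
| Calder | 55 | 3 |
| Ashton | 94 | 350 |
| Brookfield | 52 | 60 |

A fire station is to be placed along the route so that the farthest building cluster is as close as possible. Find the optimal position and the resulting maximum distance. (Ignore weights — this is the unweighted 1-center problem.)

location 84.5, max distance 32.5

The 1-center on a line is the midpoint of the two extreme points: leftmost at 52, rightmost at 117.
Optimal location = (52 + 117)/2 = 84.5; maximum distance = (117 − 52)/2 = 32.5.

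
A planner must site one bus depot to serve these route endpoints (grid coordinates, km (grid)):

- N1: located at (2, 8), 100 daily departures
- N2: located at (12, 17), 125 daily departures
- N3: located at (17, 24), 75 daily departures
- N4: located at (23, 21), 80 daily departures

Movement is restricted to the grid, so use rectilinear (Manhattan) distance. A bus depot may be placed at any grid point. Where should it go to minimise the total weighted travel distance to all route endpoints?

Manhattan distance separates: Σwᵢ(|x−xᵢ|+|y−yᵢ|) = Σwᵢ|x−xᵢ| + Σwᵢ|y−yᵢ|, so x and y are optimised independently as 1-D weighted medians.
Total weight W = 380; half = 190.
x-coordinate, sorted with cumulative weight:
  x=2 (N1, w=100) cum 100
  x=12 (N2, w=125) cum 225  ← median
  x=17 (N3, w=75) cum 300
  x=23 (N4, w=80) cum 380
⇒ x* = 12
y-coordinate, sorted with cumulative weight:
  y=8 (N1, w=100) cum 100
  y=17 (N2, w=125) cum 225  ← median
  y=21 (N4, w=80) cum 305
  y=24 (N3, w=75) cum 380
⇒ y* = 17

(12, 17)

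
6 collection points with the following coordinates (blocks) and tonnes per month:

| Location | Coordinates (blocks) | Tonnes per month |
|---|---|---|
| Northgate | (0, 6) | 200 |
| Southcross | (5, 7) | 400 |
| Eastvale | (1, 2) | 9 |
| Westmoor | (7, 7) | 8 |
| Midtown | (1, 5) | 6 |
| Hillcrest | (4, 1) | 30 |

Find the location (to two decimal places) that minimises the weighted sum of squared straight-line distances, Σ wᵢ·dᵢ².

(3.36, 6.33)

The minimiser of Σwᵢ‖p−pᵢ‖² is the weighted centroid p* = (Σwᵢpᵢ)/(Σwᵢ).
Σwᵢ = 653.
Σwᵢxᵢ = 200·0 + 400·5 + 9·1 + 8·7 + 6·1 + 30·4 = 2191.
Σwᵢyᵢ = 200·6 + 400·7 + 9·2 + 8·7 + 6·5 + 30·1 = 4134.
x* = 2191/653 = 3.36, y* = 4134/653 = 6.33.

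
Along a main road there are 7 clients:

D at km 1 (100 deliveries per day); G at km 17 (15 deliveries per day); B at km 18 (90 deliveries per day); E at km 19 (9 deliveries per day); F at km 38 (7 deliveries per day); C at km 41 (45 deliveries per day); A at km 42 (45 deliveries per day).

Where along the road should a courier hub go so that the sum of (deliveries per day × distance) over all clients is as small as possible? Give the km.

For a sum of weighted absolute distances on a line, the optimum is the weighted median (not the mean). Total weight W = 311; half-weight = 155.5.
Sort by position and accumulate weight:
  km 1 (D, w=100) → cum 100
  km 17 (G, w=15) → cum 115
  km 18 (B, w=90) → cum 205  ≥ 155.5 → median here
  km 19 (E, w=9) → cum 214
  km 38 (F, w=7) → cum 221
  km 41 (C, w=45) → cum 266
  km 42 (A, w=45) → cum 311
Optimal location: km 18.

x = 18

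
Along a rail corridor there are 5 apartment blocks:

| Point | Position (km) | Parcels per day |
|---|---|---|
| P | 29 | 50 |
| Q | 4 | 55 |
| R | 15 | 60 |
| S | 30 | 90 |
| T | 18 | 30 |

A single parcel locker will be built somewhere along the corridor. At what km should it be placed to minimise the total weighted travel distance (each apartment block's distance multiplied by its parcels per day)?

For a sum of weighted absolute distances on a line, the optimum is the weighted median (not the mean). Total weight W = 285; half-weight = 142.5.
Sort by position and accumulate weight:
  km 4 (Q, w=55) → cum 55
  km 15 (R, w=60) → cum 115
  km 18 (T, w=30) → cum 145  ≥ 142.5 → median here
  km 29 (P, w=50) → cum 195
  km 30 (S, w=90) → cum 285
Optimal location: km 18.

x = 18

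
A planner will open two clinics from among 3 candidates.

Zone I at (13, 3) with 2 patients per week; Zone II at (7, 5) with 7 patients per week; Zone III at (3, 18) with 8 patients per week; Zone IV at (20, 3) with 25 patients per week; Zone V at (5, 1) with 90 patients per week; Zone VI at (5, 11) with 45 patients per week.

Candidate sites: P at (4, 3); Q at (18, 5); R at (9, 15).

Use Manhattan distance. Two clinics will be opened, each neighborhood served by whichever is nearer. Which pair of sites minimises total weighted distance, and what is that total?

Evaluate every pair (each demand assigned to the nearer of the two):
  {P, Q}: total = 952
  {P, R}: total = 1155
  {Q, R}: total = 2153
Best pair: {P, Q} with total 952.

{P, Q}, total 952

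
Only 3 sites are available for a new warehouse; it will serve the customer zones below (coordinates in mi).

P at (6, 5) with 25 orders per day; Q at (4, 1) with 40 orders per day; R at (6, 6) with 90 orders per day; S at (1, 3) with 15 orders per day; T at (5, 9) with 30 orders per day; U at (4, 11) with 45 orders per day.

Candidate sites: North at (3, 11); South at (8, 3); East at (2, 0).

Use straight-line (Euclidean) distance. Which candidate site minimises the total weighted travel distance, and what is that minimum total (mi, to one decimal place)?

Total weighted distance at each candidate:
  North (3, 11): total = 1348.0
  South (8, 3): total = 1282.8
  East (2, 0): total = 1733.7
Minimum is at South with total 1282.8 mi.

South, total 1282.8 mi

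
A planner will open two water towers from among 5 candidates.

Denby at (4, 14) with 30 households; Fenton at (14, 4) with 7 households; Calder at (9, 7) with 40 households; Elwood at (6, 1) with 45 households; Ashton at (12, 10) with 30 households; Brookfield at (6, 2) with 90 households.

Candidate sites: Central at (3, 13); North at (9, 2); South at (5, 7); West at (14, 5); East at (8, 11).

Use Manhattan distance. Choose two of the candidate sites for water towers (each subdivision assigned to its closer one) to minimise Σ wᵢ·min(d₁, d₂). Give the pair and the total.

{North, East}, total 1059

Evaluate every pair (each demand assigned to the nearer of the two):
  {North, East}: total = 1059
  {Central, North}: total = 1089
  {North, South}: total = 1199
  {North, West}: total = 1377
  {Central, South}: total = 1459
  {South, East}: total = 1459
  {South, West}: total = 1472
  {Central, East}: total = 2031
  {Central, West}: total = 2087
  {West, East}: total = 2097
Best pair: {North, East} with total 1059.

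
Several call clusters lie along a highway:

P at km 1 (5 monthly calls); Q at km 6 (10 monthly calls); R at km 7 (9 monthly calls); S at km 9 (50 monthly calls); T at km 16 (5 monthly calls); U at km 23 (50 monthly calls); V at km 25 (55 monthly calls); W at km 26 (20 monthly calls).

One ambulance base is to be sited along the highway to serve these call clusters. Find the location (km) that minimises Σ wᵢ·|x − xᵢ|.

x = 23

For a sum of weighted absolute distances on a line, the optimum is the weighted median (not the mean). Total weight W = 204; half-weight = 102.
Sort by position and accumulate weight:
  km 1 (P, w=5) → cum 5
  km 6 (Q, w=10) → cum 15
  km 7 (R, w=9) → cum 24
  km 9 (S, w=50) → cum 74
  km 16 (T, w=5) → cum 79
  km 23 (U, w=50) → cum 129  ≥ 102 → median here
  km 25 (V, w=55) → cum 184
  km 26 (W, w=20) → cum 204
Optimal location: km 23.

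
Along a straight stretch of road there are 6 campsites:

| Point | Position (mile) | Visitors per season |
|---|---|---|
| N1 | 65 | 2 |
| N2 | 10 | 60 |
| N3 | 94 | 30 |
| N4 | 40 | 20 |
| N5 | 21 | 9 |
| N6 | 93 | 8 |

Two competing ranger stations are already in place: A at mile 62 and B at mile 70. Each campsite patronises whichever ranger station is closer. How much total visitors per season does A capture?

The indifferent point is the midpoint (62+70)/2 = 66; campsites left of it (closer to A at 62) go to A, those right go to B.
  N2 at 10 (w=60) → A
  N5 at 21 (w=9) → A
  N4 at 40 (w=20) → A
  N1 at 65 (w=2) → A
  N6 at 93 (w=8) → B
  N3 at 94 (w=30) → B
A captures 91; B captures 38.

91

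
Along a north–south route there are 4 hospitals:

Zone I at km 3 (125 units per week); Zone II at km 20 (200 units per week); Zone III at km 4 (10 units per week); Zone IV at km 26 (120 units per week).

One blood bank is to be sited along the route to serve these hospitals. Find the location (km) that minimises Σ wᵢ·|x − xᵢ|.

For a sum of weighted absolute distances on a line, the optimum is the weighted median (not the mean). Total weight W = 455; half-weight = 227.5.
Sort by position and accumulate weight:
  km 3 (Zone I, w=125) → cum 125
  km 4 (Zone III, w=10) → cum 135
  km 20 (Zone II, w=200) → cum 335  ≥ 227.5 → median here
  km 26 (Zone IV, w=120) → cum 455
Optimal location: km 20.

x = 20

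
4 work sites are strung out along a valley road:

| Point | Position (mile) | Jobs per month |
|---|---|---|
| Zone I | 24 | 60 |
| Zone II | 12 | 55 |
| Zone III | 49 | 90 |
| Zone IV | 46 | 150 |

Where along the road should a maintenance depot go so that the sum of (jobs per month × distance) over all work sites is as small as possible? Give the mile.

For a sum of weighted absolute distances on a line, the optimum is the weighted median (not the mean). Total weight W = 355; half-weight = 177.5.
Sort by position and accumulate weight:
  mile 12 (Zone II, w=55) → cum 55
  mile 24 (Zone I, w=60) → cum 115
  mile 46 (Zone IV, w=150) → cum 265  ≥ 177.5 → median here
  mile 49 (Zone III, w=90) → cum 355
Optimal location: mile 46.

x = 46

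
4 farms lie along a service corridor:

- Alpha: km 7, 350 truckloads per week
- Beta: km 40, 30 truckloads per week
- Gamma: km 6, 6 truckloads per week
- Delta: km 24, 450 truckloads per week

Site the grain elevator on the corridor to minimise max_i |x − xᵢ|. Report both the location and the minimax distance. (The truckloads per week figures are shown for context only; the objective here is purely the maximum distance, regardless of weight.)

The 1-center on a line is the midpoint of the two extreme points: leftmost at 6, rightmost at 40.
Optimal location = (6 + 40)/2 = 23; maximum distance = (40 − 6)/2 = 17.

location 23, max distance 17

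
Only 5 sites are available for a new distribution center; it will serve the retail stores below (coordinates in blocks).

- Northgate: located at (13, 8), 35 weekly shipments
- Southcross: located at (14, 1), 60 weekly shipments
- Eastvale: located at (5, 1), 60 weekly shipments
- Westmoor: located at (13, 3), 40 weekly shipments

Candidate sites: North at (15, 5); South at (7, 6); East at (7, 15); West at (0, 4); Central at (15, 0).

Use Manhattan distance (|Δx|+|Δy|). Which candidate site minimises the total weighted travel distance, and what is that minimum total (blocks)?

Total weighted distance at each candidate:
  North (15, 5): total = 1475
  South (7, 6): total = 1780
  East (7, 15): total = 3395
  West (0, 4): total = 2655
  Central (15, 0): total = 1330
Minimum is at Central with total 1330 blocks.

Central, total 1330 blocks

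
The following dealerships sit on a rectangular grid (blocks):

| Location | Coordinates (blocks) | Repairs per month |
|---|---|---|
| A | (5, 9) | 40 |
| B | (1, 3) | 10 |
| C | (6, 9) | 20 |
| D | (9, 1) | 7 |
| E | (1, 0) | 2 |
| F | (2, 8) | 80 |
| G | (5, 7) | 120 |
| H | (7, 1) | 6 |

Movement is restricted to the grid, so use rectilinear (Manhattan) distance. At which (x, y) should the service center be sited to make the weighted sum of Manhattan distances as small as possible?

Manhattan distance separates: Σwᵢ(|x−xᵢ|+|y−yᵢ|) = Σwᵢ|x−xᵢ| + Σwᵢ|y−yᵢ|, so x and y are optimised independently as 1-D weighted medians.
Total weight W = 285; half = 142.5.
x-coordinate, sorted with cumulative weight:
  x=1 (B, w=10) cum 10
  x=1 (E, w=2) cum 12
  x=2 (F, w=80) cum 92
  x=5 (A, w=40) cum 132
  x=5 (G, w=120) cum 252  ← median
  x=6 (C, w=20) cum 272
  x=7 (H, w=6) cum 278
  x=9 (D, w=7) cum 285
⇒ x* = 5
y-coordinate, sorted with cumulative weight:
  y=0 (E, w=2) cum 2
  y=1 (D, w=7) cum 9
  y=1 (H, w=6) cum 15
  y=3 (B, w=10) cum 25
  y=7 (G, w=120) cum 145  ← median
  y=8 (F, w=80) cum 225
  y=9 (A, w=40) cum 265
  y=9 (C, w=20) cum 285
⇒ y* = 7

(5, 7)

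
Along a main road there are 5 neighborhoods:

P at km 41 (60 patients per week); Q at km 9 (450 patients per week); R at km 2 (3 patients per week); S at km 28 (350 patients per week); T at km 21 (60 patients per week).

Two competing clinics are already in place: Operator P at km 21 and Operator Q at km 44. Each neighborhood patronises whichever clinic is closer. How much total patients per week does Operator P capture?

863

The indifferent point is the midpoint (21+44)/2 = 32.5; neighborhoods left of it (closer to Operator P at 21) go to Operator P, those right go to Operator Q.
  R at 2 (w=3) → Operator P
  Q at 9 (w=450) → Operator P
  T at 21 (w=60) → Operator P
  S at 28 (w=350) → Operator P
  P at 41 (w=60) → Operator Q
Operator P captures 863; Operator Q captures 60.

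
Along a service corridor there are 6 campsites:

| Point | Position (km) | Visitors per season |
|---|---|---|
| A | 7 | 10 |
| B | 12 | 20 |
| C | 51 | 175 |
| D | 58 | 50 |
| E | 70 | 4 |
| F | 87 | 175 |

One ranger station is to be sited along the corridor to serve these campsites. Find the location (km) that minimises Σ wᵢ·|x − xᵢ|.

For a sum of weighted absolute distances on a line, the optimum is the weighted median (not the mean). Total weight W = 434; half-weight = 217.
Sort by position and accumulate weight:
  km 7 (A, w=10) → cum 10
  km 12 (B, w=20) → cum 30
  km 51 (C, w=175) → cum 205
  km 58 (D, w=50) → cum 255  ≥ 217 → median here
  km 70 (E, w=4) → cum 259
  km 87 (F, w=175) → cum 434
Optimal location: km 58.

x = 58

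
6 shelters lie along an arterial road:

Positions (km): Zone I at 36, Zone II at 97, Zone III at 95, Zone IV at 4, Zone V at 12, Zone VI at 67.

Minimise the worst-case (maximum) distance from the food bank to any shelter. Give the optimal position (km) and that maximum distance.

location 50.5, max distance 46.5

The 1-center on a line is the midpoint of the two extreme points: leftmost at 4, rightmost at 97.
Optimal location = (4 + 97)/2 = 50.5; maximum distance = (97 − 4)/2 = 46.5.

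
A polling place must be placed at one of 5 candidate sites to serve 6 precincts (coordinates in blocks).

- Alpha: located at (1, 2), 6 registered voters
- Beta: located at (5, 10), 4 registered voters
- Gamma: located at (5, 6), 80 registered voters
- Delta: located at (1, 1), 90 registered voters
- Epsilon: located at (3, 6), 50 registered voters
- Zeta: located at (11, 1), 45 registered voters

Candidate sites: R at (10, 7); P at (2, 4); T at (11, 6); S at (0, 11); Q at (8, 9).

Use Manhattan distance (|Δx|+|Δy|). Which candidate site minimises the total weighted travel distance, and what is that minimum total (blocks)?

P, total 1504 blocks

Total weighted distance at each candidate:
  R (10, 7): total = 2661
  P (2, 4): total = 1504
  T (11, 6): total = 2579
  S (0, 11): total = 3219
  Q (8, 9): total = 2825
Minimum is at P with total 1504 blocks.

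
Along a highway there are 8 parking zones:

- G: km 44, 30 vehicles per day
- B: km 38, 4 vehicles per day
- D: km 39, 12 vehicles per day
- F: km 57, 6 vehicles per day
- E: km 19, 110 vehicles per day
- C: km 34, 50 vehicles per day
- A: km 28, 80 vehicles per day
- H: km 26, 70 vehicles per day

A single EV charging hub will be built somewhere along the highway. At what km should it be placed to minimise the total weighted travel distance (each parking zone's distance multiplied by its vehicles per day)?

For a sum of weighted absolute distances on a line, the optimum is the weighted median (not the mean). Total weight W = 362; half-weight = 181.
Sort by position and accumulate weight:
  km 19 (E, w=110) → cum 110
  km 26 (H, w=70) → cum 180
  km 28 (A, w=80) → cum 260  ≥ 181 → median here
  km 34 (C, w=50) → cum 310
  km 38 (B, w=4) → cum 314
  km 39 (D, w=12) → cum 326
  km 44 (G, w=30) → cum 356
  km 57 (F, w=6) → cum 362
Optimal location: km 28.

x = 28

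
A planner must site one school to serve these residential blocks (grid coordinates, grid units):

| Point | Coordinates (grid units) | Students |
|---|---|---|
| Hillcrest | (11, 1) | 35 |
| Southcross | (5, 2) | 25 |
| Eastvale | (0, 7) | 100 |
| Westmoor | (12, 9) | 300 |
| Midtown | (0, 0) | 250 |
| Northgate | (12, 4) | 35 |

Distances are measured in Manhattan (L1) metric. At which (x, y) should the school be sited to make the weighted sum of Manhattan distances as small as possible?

Manhattan distance separates: Σwᵢ(|x−xᵢ|+|y−yᵢ|) = Σwᵢ|x−xᵢ| + Σwᵢ|y−yᵢ|, so x and y are optimised independently as 1-D weighted medians.
Total weight W = 745; half = 372.5.
x-coordinate, sorted with cumulative weight:
  x=0 (Eastvale, w=100) cum 100
  x=0 (Midtown, w=250) cum 350
  x=5 (Southcross, w=25) cum 375  ← median
  x=11 (Hillcrest, w=35) cum 410
  x=12 (Westmoor, w=300) cum 710
  x=12 (Northgate, w=35) cum 745
⇒ x* = 5
y-coordinate, sorted with cumulative weight:
  y=0 (Midtown, w=250) cum 250
  y=1 (Hillcrest, w=35) cum 285
  y=2 (Southcross, w=25) cum 310
  y=4 (Northgate, w=35) cum 345
  y=7 (Eastvale, w=100) cum 445  ← median
  y=9 (Westmoor, w=300) cum 745
⇒ y* = 7

(5, 7)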